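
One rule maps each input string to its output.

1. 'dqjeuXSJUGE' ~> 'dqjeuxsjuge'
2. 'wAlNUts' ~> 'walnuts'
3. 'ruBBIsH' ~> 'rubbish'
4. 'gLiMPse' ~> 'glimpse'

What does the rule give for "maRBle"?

marble

What's happening: convert every letter to lowercase.
Doing the same to "maRBle": "marble".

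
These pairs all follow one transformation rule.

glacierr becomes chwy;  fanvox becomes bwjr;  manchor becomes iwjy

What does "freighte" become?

The transformation: shift every letter 4 places backward in the alphabet (wrapping around), then keep only the first 4 characters.
Starting from "freighte": after the first operation, "bnaecdpa"; after the second, "bnae".

bnae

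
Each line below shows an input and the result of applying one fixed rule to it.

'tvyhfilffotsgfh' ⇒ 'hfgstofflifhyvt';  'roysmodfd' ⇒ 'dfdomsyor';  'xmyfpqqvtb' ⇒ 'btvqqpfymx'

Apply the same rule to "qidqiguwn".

nwugiqdiq

Looking at the pairs, the operation is to reverse the string.
So "qidqiguwn" becomes "nwugiqdiq".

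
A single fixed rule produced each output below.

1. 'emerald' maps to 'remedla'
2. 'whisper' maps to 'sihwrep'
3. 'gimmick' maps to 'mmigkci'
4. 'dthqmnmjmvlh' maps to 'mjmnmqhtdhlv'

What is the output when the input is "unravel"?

arnulev

Each output is the input with this applied: reverse the string, then move the first 3 characters to the end (rotate left by 3).
For "unravel", step one produces "levarnu"; step two turns that into "arnulev".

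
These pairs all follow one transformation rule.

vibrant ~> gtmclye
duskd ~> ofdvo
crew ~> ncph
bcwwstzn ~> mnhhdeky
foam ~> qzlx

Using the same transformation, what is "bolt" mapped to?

The pattern: shift every letter 11 places forward in the alphabet (wrapping around).
Doing the same to "bolt": "mzwe".

mzwe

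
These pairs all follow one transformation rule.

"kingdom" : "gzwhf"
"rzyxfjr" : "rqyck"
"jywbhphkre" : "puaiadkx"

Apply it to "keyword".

rphkw

Rule — delete the first 2 characters, then shift every letter 7 places backward in the alphabet (wrapping around).
"keyword" → "rphkw".
(Check on "jywbhphkre": → "wbhphkre" → "puaiadkx" ✓)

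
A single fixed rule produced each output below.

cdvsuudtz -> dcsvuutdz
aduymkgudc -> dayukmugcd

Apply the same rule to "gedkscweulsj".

egkdcsewlujs

Rule — swap each adjacent pair of characters (1↔2, 3↔4, ...).
Applying that to "gedkscweulsj" gives "egkdcsewlujs".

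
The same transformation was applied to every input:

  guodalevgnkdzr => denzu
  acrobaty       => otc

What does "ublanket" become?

Each output is the input with this applied: move the first 2 characters to the end (rotate left by 2), then keep one character in every 3, starting at position 2 (positions 2nd, 5th, 8th, ...).
Doing the same to "ublanket": "aeb".

aeb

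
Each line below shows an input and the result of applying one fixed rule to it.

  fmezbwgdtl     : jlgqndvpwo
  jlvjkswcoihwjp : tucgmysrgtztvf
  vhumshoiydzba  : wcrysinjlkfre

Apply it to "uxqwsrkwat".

What's happening: shift every letter 10 places forward in the alphabet (wrapping around), then move the first 3 characters to the end (rotate left by 3).
So "uxqwsrkwat" becomes "gcbugkdeha".
(Check on "fmezbwgdtl": → "pwojlgqndv" → "jlgqndvpwo" ✓)

gcbugkdeha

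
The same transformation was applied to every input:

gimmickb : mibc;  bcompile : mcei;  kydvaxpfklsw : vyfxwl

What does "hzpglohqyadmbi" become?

What's happening: keep every other character starting from the second (positions 2nd, 4th, 6th, ...), then swap each adjacent pair of characters (1↔2, 3↔4, ...).
Starting from "hzpglohqyadmbi": after the first operation, "zgoqami"; after the second, "gzqomai".

gzqomai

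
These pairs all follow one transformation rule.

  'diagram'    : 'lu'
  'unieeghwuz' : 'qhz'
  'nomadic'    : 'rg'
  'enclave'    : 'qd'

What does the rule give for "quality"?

xl

The rule is to shift every letter 3 places forward in the alphabet (wrapping around), then keep one character in every 3, starting at position 2 (positions 2nd, 5th, 8th, ...).
Starting from "quality": after the first operation, "txdolwb"; after the second, "xl".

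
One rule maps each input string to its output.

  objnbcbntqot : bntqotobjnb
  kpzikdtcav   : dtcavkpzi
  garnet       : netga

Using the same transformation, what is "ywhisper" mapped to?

sperywh

The pattern: swap the front and back halves of the string, then delete the last character.
For "ywhisper", step one produces "sperywhi"; step two turns that into "sperywh".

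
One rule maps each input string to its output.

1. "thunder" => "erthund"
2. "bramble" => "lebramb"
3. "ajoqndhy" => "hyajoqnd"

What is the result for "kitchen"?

enkitch

Rule — move the last 2 characters to the front (rotate right by 2).
So "kitchen" becomes "enkitch".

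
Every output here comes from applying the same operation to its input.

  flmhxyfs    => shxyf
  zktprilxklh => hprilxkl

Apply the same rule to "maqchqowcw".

wchqowc

Looking at the pairs, the operation is to delete the first 3 characters, then move the last character to the front.
"maqchqowcw" → "wchqowc".
(Check on "flmhxyfs": → "hxyfs" → "shxyf" ✓)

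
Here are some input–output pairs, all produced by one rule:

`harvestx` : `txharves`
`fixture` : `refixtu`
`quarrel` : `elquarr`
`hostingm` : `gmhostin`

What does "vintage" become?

Rule — move the last 2 characters to the front (rotate right by 2).
On "vintage" that produces "gevinta".

gevinta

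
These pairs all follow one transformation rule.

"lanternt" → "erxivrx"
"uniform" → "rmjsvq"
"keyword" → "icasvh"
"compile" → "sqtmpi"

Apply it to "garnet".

evrix

The rule is to delete the first character, then shift every letter 4 places forward in the alphabet (wrapping around).
On "garnet": the first step gives "arnet", and the second then gives "evrix".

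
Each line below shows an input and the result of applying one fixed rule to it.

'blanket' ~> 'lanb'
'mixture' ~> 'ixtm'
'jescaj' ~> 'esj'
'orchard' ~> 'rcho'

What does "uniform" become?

nifu

The transformation: delete the last 3 characters, then move the first character to the end.
On "uniform": the first step gives "unif", and the second then gives "nifu".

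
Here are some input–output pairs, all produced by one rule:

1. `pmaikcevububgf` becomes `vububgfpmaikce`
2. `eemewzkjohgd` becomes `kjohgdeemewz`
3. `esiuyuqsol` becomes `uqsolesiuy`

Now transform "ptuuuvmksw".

vmkswptuuu

The transformation: swap the front and back halves of the string.
For "ptuuuvmksw" the result is "vmkswptuuu".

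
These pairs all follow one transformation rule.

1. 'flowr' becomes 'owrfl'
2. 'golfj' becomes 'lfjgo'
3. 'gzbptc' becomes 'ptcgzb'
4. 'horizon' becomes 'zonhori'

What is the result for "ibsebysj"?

ysjibseb

The rule is to move the last 3 characters to the front (rotate right by 3).
"ibsebysj" → "ysjibseb".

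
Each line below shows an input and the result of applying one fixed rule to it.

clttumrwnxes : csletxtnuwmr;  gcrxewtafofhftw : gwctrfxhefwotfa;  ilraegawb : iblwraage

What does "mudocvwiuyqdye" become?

Each output is the input with this applied: take characters alternately from the front and the back (1st, last, 2nd, 2nd-last, ...).
On "mudocvwiuyqdye" that produces "meuyddoqcyvuwi".

meuyddoqcyvuwi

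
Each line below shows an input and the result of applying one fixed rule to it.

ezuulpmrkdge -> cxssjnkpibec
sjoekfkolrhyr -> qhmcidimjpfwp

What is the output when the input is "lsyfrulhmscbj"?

The transformation: shift every letter 2 places backward in the alphabet (wrapping around).
Doing the same to "lsyfrulhmscbj": "jqwdpsjfkqazh".

jqwdpsjfkqazh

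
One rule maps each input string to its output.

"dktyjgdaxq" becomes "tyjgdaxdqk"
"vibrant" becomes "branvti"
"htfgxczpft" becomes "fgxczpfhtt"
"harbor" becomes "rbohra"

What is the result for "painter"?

Each output is the input with this applied: swap the first and last characters, then move the first 2 characters to the end (rotate left by 2).
On "painter" that produces "intepra".

intepra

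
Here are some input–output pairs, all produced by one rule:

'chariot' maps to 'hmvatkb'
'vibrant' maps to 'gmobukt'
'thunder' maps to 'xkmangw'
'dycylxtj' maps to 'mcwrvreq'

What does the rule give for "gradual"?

Rule — move the last 2 characters to the front (rotate right by 2), then shift every letter 7 places backward in the alphabet (wrapping around).
For "gradual", step one produces "algradu"; step two turns that into "tezktwn".

tezktwn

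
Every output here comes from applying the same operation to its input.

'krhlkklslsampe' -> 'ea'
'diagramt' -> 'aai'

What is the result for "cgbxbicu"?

The rule is to reverse the string, then keep only the vowels.
Applying both steps to "cgbxbicu": "ucibxbgc", then "ui".

ui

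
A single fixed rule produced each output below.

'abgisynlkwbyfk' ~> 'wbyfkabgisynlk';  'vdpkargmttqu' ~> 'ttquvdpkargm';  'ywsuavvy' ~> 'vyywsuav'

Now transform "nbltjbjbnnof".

nnofnbltjbjb

Looking at the pairs, the operation is to swap the front and back halves of the string, then move the first 2 characters to the end (rotate left by 2).
So "nbltjbjbnnof" becomes "nnofnbltjbjb".
(Check on "ywsuavvy": → "avvyywsu" → "vyywsuav" ✓)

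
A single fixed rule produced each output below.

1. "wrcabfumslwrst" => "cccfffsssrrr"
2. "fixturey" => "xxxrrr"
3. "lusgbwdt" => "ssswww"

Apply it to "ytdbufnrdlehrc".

Each output is the input with this applied: keep one character in every 3, starting at position 3 (positions 3rd, 6th, 9th, ...), then repeat every character 3 times.
Applying both steps to "ytdbufnrdlehrc": "dfdh", then "dddfffdddhhh".

dddfffdddhhh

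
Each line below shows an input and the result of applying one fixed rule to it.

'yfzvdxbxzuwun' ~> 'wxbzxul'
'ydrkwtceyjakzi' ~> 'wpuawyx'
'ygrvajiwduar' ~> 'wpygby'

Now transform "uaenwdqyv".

What's happening: shift every letter 2 places backward in the alphabet (wrapping around), then keep every other character starting from the first (positions 1st, 3rd, 5th, ...).
For "uaenwdqyv", step one produces "syclubowt"; step two turns that into "scuot".
(Check on "yfzvdxbxzuwun": → "wdxtbvzvxsusl" → "wxbzxul" ✓)

scuot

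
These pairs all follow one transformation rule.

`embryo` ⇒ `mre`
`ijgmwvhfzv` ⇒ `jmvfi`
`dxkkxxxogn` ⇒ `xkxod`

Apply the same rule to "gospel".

opg

The rule is to swap the first and last characters, then keep every other character starting from the second (positions 2nd, 4th, 6th, ...).
So "gospel" becomes "opg".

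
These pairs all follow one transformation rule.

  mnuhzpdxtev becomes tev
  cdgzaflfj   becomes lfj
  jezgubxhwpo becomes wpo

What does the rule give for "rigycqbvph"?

The transformation: keep only the last 3 characters.
"rigycqbvph" → "vph".

vph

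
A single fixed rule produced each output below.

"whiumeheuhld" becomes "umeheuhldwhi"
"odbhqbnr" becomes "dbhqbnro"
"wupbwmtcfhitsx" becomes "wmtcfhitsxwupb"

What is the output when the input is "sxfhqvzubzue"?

The transformation: swap the front and back halves of the string, then move the last 3 characters to the front (rotate right by 3).
For "sxfhqvzubzue", step one produces "zubzuesxfhqv"; step two turns that into "hqvzubzuesxf".

hqvzubzuesxf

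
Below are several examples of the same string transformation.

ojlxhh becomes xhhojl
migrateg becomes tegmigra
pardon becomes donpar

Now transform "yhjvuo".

vuoyhj

Looking at the pairs, the operation is to move the last 3 characters to the front (rotate right by 3).
For "yhjvuo" the result is "vuoyhj".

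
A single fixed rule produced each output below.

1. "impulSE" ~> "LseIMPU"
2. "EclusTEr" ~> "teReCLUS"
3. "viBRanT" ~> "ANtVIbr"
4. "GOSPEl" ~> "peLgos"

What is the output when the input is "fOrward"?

The rule is to move the last 3 characters to the front (rotate right by 3), then flip the case of every letter.
On "fOrward": the first step gives "ardfOrw", and the second then gives "ARDFoRW".

ARDFoRW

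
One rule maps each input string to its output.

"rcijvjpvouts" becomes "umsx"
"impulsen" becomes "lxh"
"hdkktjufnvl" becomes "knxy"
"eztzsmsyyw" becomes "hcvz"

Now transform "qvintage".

Rule — shift every letter 3 places forward in the alphabet (wrapping around), then keep one character in every 3, starting at position 1 (positions 1st, 4th, 7th, ...).
On "qvintage": the first step gives "tylqwdjh", and the second then gives "tqj".
(Check on "rcijvjpvouts": → "uflmymsyrxwv" → "umsx" ✓)

tqj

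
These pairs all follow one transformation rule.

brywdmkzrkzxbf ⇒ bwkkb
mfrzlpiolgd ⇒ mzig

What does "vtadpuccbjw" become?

vdcj

In each case the input is transformed by: keep one character in every 3, starting at position 1 (positions 1st, 4th, 7th, ...).
So "vtadpuccbjw" becomes "vdcj".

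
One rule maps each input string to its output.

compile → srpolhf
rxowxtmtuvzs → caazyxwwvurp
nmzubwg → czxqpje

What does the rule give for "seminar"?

vuqplhd

What's happening: sort the characters into reverse alphabetical order, then shift every letter 3 places forward in the alphabet (wrapping around).
"seminar" → "srnmiea" → "vuqplhd".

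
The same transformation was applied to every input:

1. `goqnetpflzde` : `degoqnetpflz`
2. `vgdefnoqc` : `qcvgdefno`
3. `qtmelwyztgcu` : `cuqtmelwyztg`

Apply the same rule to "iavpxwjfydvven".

eniavpxwjfydvv

What's happening: move the last 2 characters to the front (rotate right by 2).
"iavpxwjfydvven" → "eniavpxwjfydvv".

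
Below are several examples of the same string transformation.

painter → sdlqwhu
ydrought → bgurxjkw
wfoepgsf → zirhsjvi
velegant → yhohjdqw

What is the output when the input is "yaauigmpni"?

bddxljpsql

The transformation: shift every letter 3 places forward in the alphabet (wrapping around).
So "yaauigmpni" becomes "bddxljpsql".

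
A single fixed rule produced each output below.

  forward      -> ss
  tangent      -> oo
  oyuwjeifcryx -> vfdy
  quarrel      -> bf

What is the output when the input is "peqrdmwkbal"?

The transformation: shift every letter 1 place forward in the alphabet (wrapping around), then keep one character in every 3, starting at position 3 (positions 3rd, 6th, 9th, ...).
On "peqrdmwkbal": the first step gives "qfrsenxlcbm", and the second then gives "rnc".
(Check on "oyuwjeifcryx": → "pzvxkfjgdszy" → "vfdy" ✓)

rnc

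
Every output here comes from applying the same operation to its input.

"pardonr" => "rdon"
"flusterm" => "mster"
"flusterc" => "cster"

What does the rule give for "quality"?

Looking at the pairs, the operation is to delete the first 3 characters, then move the last character to the front.
For "quality", step one produces "lity"; step two turns that into "ylit".

ylit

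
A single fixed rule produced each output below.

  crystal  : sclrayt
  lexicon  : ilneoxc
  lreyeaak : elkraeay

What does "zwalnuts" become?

nzswtaul

The pattern: take characters alternately from the front and the back (1st, last, 2nd, 2nd-last, ...), then move the last character to the front.
For "zwalnuts", step one produces "zswtauln"; step two turns that into "nzswtaul".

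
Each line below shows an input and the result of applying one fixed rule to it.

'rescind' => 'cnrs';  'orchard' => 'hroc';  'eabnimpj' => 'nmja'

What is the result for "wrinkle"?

nlwi

The transformation: move the first 3 characters to the end (rotate left by 3), then keep every other character starting from the first (positions 1st, 3rd, 5th, ...).
Doing the same to "wrinkle": "nlwi".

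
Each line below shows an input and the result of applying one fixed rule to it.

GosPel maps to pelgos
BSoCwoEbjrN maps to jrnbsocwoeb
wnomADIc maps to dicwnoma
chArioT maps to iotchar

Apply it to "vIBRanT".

antvibr

The transformation: move the last 3 characters to the front (rotate right by 3), then convert every letter to lowercase.
For "vIBRanT", step one produces "anTvIBR"; step two turns that into "antvibr".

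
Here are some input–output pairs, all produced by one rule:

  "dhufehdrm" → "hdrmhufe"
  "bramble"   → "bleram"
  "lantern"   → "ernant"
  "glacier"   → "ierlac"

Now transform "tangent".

entang

Each output is the input with this applied: delete the first character, then swap the front and back halves of the string.
Starting from "tangent": after the first operation, "angent"; after the second, "entang".
(Check on "dhufehdrm": → "hufehdrm" → "hdrmhufe" ✓)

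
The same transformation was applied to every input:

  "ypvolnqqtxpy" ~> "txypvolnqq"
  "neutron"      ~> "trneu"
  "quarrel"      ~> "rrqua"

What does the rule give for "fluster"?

Looking at the pairs, the operation is to delete the last 2 characters, then move the last 2 characters to the front (rotate right by 2).
"fluster" → "flust" → "stflu".

stflu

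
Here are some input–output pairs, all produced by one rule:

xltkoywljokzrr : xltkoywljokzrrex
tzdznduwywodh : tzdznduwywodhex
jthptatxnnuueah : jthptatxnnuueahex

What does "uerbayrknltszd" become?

uerbayrknltszdex

Rule — append "ex".
On "uerbayrknltszd" that produces "uerbayrknltszdex".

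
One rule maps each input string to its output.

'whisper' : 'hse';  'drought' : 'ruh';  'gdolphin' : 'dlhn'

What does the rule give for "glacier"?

What's happening: keep every other character starting from the second (positions 2nd, 4th, 6th, ...).
"glacier" → "lce".

lce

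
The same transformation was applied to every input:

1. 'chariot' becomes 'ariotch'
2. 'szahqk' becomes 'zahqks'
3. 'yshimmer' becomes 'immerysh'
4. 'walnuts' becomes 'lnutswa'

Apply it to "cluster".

ustercl

In each case the input is transformed by: move the last 3 characters to the front (rotate right by 3), then move the last 2 characters to the front (rotate right by 2).
Working it through for "cluster": intermediate "terclus", final "ustercl".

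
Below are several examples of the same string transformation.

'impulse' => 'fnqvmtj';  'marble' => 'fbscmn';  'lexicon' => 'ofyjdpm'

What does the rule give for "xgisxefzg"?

hhjtyfgay

Each output is the input with this applied: shift every letter 1 place forward in the alphabet (wrapping around), then swap the first and last characters.
"xgisxefzg" → "yhjtyfgah" → "hhjtyfgay".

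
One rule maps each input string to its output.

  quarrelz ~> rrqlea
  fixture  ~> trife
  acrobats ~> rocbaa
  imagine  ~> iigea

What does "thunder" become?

Looking at the pairs, the operation is to sort the characters into reverse alphabetical order, then delete the first 2 characters.
For "thunder", step one produces "utrnhed"; step two turns that into "rnhed".
(Check on "acrobats": → "tsrocbaa" → "rocbaa" ✓)

rnhed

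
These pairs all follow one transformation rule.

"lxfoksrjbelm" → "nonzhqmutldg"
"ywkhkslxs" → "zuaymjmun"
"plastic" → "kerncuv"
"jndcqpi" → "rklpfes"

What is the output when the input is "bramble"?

In each case the input is transformed by: shift every letter 2 places forward in the alphabet (wrapping around), then move the last 2 characters to the front (rotate right by 2).
On "bramble": the first step gives "dtcodng", and the second then gives "ngdtcod".

ngdtcod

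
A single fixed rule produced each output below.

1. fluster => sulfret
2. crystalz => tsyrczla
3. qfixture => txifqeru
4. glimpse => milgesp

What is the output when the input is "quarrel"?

rauqler

In each case the input is transformed by: move the last 3 characters to the front (rotate right by 3), then reverse the string.
"quarrel" → "relquar" → "rauqler".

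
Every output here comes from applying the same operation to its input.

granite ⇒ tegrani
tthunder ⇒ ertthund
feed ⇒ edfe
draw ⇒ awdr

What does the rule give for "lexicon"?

onlexic

The transformation: move the last 2 characters to the front (rotate right by 2).
Applying that to "lexicon" gives "onlexic".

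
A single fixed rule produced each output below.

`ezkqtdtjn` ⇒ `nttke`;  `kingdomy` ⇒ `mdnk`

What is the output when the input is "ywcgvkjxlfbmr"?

The transformation: keep every other character starting from the first (positions 1st, 3rd, 5th, ...), then reverse the string.
"ywcgvkjxlfbmr" → "ycvjlbr" → "rbljvcy".
(Check on "kingdomy": → "kndm" → "mdnk" ✓)

rbljvcy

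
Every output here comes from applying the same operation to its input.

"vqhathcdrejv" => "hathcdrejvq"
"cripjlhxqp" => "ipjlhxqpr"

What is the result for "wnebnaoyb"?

The transformation: delete the first character, then move the first character to the end.
Starting from "wnebnaoyb": after the first operation, "nebnaoyb"; after the second, "ebnaoybn".

ebnaoybn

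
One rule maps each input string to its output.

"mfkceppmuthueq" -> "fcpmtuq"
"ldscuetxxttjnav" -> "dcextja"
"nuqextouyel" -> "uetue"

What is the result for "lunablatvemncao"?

What's happening: keep every other character starting from the second (positions 2nd, 4th, 6th, ...).
Applying that to "lunablatvemncao" gives "ualtena".

ualtena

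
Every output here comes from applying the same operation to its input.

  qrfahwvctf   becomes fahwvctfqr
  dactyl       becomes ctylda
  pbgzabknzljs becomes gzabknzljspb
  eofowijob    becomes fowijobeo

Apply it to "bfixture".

ixturebf

In each case the input is transformed by: move the first 2 characters to the end (rotate left by 2).
Applying that to "bfixture" gives "ixturebf".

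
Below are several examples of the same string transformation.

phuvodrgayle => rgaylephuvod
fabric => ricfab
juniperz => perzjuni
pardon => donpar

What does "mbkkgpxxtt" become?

The transformation: swap the front and back halves of the string.
On "mbkkgpxxtt" that produces "pxxttmbkkg".

pxxttmbkkg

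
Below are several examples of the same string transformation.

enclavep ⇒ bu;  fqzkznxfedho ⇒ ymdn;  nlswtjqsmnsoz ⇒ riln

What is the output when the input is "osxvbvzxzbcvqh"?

In each case the input is transformed by: shift every letter 1 place backward in the alphabet (wrapping around), then keep one character in every 3, starting at position 3 (positions 3rd, 6th, 9th, ...).
"osxvbvzxzbcvqh" → "wuyu".

wuyu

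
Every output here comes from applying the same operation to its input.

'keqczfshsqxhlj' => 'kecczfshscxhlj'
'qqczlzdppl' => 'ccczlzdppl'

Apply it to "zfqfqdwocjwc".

zfcfcdwocjwc

The rule is to replace every "q" with "c".
For "zfqfqdwocjwc" the result is "zfcfcdwocjwc".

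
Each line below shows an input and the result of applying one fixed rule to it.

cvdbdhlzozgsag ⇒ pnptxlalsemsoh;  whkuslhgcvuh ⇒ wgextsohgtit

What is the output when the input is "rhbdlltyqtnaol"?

npxxfkcfzmaxdt

Each output is the input with this applied: shift every letter 12 places forward in the alphabet (wrapping around), then move the first 2 characters to the end (rotate left by 2).
Starting from "rhbdlltyqtnaol": after the first operation, "dtnpxxfkcfzmax"; after the second, "npxxfkcfzmaxdt".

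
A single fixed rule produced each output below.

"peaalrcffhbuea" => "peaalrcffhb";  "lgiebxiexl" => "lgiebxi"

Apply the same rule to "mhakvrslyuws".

mhakvrsly

The rule is to delete the last 3 characters.
For "mhakvrslyuws" the result is "mhakvrsly".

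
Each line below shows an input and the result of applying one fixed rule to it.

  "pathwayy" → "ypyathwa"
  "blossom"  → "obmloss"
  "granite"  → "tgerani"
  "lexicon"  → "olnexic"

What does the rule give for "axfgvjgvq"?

What's happening: swap the first and last characters, then move the last 2 characters to the front (rotate right by 2).
Working it through for "axfgvjgvq": intermediate "qxfgvjgva", final "vaqxfgvjg".

vaqxfgvjg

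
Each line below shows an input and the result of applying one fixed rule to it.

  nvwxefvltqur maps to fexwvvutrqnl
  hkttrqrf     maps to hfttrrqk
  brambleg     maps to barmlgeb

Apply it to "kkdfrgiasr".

What's happening: sort the characters into reverse alphabetical order, then move the last 2 characters to the front (rotate right by 2).
"kkdfrgiasr" → "dasrrkkigf".

dasrrkkigf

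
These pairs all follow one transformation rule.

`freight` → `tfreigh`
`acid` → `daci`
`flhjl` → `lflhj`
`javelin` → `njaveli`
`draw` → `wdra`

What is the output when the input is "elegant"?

Looking at the pairs, the operation is to move the last character to the front.
"elegant" → "telegan".

telegan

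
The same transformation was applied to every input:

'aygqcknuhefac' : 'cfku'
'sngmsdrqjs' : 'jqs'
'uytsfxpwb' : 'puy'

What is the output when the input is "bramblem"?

bm

Looking at the pairs, the operation is to sort the characters into alphabetical order, then keep one character in every 3, starting at position 3 (positions 3rd, 6th, 9th, ...).
For "bramblem", step one produces "abbelmmr"; step two turns that into "bm".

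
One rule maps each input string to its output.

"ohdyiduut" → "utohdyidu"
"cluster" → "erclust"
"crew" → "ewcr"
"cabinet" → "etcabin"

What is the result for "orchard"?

rdorcha

The rule is to move the last 2 characters to the front (rotate right by 2).
Applying that to "orchard" gives "rdorcha".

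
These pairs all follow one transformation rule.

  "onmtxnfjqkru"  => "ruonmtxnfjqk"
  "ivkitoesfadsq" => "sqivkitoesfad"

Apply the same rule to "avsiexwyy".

yyavsiexw

What's happening: move the last 2 characters to the front (rotate right by 2).
So "avsiexwyy" becomes "yyavsiexw".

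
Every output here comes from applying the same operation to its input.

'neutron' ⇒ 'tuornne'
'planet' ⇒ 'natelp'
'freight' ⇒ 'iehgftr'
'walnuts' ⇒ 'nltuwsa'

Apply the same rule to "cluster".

Each output is the input with this applied: move the first 2 characters to the end (rotate left by 2), then swap each adjacent pair of characters (1↔2, 3↔4, ...).
So "cluster" becomes "suetcrl".

suetcrl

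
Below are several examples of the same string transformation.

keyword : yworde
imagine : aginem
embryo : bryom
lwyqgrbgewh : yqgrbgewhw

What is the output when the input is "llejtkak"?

The transformation: delete the first character, then move the first character to the end.
Starting from "llejtkak": after the first operation, "lejtkak"; after the second, "ejtkakl".
(Check on "embryo": → "mbryo" → "bryom" ✓)

ejtkakl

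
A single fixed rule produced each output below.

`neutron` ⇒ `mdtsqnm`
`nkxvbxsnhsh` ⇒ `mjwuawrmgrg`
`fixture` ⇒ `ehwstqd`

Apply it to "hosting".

The rule is to shift every letter 1 place backward in the alphabet (wrapping around).
Doing the same to "hosting": "gnrshmf".

gnrshmf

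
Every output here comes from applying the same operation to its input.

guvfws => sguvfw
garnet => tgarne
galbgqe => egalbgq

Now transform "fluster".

rfluste

What's happening: move the last character to the front.
Doing the same to "fluster": "rfluste".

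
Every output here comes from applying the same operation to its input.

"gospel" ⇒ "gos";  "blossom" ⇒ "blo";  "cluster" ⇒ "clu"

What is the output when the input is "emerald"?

Each output is the input with this applied: keep only the first 3 characters.
For "emerald" the result is "eme".

eme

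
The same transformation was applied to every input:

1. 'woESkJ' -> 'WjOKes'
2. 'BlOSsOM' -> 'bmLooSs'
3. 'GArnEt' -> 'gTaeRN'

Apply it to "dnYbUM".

DmNuyB

In each case the input is transformed by: take characters alternately from the front and the back (1st, last, 2nd, 2nd-last, ...), then flip the case of every letter.
So "dnYbUM" becomes "DmNuyB".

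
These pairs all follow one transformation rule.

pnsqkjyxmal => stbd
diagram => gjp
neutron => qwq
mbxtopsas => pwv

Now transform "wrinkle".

zqh

The pattern: shift every letter 3 places forward in the alphabet (wrapping around), then keep one character in every 3, starting at position 1 (positions 1st, 4th, 7th, ...).
For "wrinkle", step one produces "zulqnoh"; step two turns that into "zqh".
(Check on "diagram": → "gldjudp" → "gjp" ✓)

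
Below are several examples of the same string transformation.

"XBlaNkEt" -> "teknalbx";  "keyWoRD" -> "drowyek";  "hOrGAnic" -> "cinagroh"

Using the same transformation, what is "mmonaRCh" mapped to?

hcranomm

The pattern: reverse the string, then convert every letter to lowercase.
Doing the same to "mmonaRCh": "hcranomm".
(Check on "XBlaNkEt": → "tEkNalBX" → "teknalbx" ✓)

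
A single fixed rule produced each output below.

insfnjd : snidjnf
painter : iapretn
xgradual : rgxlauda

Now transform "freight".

erfthgi

The rule is to move the first 3 characters to the end (rotate left by 3), then reverse the string.
Working it through for "freight": intermediate "ightfre", final "erfthgi".
(Check on "xgradual": → "adualxgr" → "rgxlauda" ✓)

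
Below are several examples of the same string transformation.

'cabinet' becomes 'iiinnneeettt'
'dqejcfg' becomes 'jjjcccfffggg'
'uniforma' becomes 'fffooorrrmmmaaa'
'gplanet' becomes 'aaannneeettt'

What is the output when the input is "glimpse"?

The pattern: delete the first 3 characters, then repeat every character 3 times.
Applying both steps to "glimpse": "mpse", then "mmmpppssseee".

mmmpppssseee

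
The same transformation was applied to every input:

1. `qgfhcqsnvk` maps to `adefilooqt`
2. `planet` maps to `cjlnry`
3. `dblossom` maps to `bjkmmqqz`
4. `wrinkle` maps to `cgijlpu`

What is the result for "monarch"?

afklmpy

In each case the input is transformed by: shift every letter 2 places backward in the alphabet (wrapping around), then sort the characters into alphabetical order.
On "monarch": the first step gives "kmlypaf", and the second then gives "afklmpy".
(Check on "dblossom": → "bzjmqqmk" → "bjkmmqqz" ✓)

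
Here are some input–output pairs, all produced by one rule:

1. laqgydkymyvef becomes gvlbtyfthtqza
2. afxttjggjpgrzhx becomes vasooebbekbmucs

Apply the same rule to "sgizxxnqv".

nbdussilq

In each case the input is transformed by: shift every letter 5 places backward in the alphabet (wrapping around).
On "sgizxxnqv" that produces "nbdussilq".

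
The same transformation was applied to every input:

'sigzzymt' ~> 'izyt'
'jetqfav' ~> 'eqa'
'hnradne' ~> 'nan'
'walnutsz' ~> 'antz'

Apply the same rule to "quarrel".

What's happening: keep every other character starting from the second (positions 2nd, 4th, 6th, ...).
For "quarrel" the result is "ure".

ure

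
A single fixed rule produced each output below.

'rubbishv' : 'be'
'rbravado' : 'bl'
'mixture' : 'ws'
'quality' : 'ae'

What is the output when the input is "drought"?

nb

In each case the input is transformed by: shift every letter 10 places forward in the alphabet (wrapping around), then keep only the first 2 characters.
Starting from "drought": after the first operation, "nbyeqrd"; after the second, "nb".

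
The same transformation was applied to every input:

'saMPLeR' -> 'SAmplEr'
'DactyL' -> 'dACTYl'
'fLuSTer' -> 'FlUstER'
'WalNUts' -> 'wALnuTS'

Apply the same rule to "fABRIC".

Fabric

Looking at the pairs, the operation is to flip the case of every letter.
Applying that to "fABRIC" gives "Fabric".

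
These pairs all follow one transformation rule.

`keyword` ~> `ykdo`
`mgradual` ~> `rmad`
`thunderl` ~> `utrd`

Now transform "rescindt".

The pattern: keep every other character starting from the first (positions 1st, 3rd, 5th, ...), then swap each adjacent pair of characters (1↔2, 3↔4, ...).
For "rescindt", step one produces "rsid"; step two turns that into "srdi".

srdi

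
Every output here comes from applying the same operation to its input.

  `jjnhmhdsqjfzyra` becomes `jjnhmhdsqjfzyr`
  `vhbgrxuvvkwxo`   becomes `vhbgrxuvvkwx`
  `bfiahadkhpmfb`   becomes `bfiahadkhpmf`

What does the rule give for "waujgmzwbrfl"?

The rule is to delete the last character.
Doing the same to "waujgmzwbrfl": "waujgmzwbrf".

waujgmzwbrf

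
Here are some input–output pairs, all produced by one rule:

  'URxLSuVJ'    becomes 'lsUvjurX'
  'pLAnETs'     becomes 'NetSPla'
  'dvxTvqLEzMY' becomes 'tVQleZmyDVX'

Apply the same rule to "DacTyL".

The pattern: flip the case of every letter, then move the first 3 characters to the end (rotate left by 3).
Applying that to "DacTyL" gives "tYldAC".
(Check on "pLAnETs": → "PlaNetS" → "NetSPla" ✓)

tYldAC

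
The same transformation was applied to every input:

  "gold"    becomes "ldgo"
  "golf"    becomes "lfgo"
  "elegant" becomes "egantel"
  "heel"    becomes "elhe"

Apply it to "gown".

In each case the input is transformed by: move the first 2 characters to the end (rotate left by 2).
For "gown" the result is "wngo".

wngo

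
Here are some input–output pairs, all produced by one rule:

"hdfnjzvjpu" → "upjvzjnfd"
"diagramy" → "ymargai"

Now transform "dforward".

drawrof

Each output is the input with this applied: reverse the string, then delete the last character.
Applying both steps to "dforward": "drawrofd", then "drawrof".
(Check on "diagramy": → "ymargaid" → "ymargai" ✓)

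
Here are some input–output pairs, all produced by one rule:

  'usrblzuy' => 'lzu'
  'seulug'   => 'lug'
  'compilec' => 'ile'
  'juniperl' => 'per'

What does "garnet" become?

In each case the input is transformed by: swap the front and back halves of the string, then keep only the first 3 characters.
"garnet" → "netgar" → "net".

net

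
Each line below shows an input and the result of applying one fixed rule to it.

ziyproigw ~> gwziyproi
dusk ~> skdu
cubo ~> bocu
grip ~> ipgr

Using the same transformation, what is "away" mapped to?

The pattern: move the last 2 characters to the front (rotate right by 2).
"away" → "ayaw".

ayaw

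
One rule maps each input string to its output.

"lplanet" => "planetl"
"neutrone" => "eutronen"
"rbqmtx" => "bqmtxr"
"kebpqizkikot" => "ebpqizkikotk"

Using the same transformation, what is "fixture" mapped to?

Looking at the pairs, the operation is to move the first character to the end.
Applying that to "fixture" gives "ixturef".

ixturef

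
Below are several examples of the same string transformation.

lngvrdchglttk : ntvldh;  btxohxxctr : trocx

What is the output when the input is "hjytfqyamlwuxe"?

jetuqla

The rule is to keep every other character starting from the second (positions 2nd, 4th, 6th, ...), then take characters alternately from the front and the back (1st, last, 2nd, 2nd-last, ...).
On "hjytfqyamlwuxe": the first step gives "jtqalue", and the second then gives "jetuqla".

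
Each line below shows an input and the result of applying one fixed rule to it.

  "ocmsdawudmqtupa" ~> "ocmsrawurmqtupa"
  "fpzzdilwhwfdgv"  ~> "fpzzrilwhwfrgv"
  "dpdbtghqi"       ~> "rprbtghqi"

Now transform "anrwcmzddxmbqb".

The transformation: replace every "d" with "r".
So "anrwcmzddxmbqb" becomes "anrwcmzrrxmbqb".

anrwcmzrrxmbqb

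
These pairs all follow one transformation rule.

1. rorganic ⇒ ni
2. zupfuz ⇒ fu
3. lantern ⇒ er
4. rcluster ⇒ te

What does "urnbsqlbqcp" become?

qc

The transformation: delete the last character, then keep only the last 2 characters.
Starting from "urnbsqlbqcp": after the first operation, "urnbsqlbqc"; after the second, "qc".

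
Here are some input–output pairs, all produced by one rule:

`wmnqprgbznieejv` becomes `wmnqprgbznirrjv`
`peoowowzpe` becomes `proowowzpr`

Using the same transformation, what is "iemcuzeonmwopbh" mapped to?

Rule — replace every "e" with "r".
For "iemcuzeonmwopbh" the result is "irmcuzronmwopbh".

irmcuzronmwopbh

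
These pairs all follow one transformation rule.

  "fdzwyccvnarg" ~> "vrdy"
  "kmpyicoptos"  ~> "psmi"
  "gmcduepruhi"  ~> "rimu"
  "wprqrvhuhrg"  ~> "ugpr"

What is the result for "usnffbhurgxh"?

Each output is the input with this applied: keep one character in every 3, starting at position 2 (positions 2nd, 5th, 8th, ...), then move the first 2 characters to the end (rotate left by 2).
Applying both steps to "usnffbhurgxh": "sfux", then "uxsf".

uxsf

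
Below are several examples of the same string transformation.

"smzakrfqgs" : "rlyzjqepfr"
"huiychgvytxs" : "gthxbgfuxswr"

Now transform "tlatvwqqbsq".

skzsuvpparp

The transformation: shift every letter 1 place backward in the alphabet (wrapping around).
Doing the same to "tlatvwqqbsq": "skzsuvpparp".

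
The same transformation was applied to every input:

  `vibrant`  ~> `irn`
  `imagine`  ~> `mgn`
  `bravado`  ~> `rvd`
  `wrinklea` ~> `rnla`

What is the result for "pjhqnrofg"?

Each output is the input with this applied: keep every other character starting from the second (positions 2nd, 4th, 6th, ...).
Applying that to "pjhqnrofg" gives "jqrf".

jqrf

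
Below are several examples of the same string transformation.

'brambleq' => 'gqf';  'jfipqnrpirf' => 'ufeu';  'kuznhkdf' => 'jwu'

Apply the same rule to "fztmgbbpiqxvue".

ovemt

The transformation: keep one character in every 3, starting at position 2 (positions 2nd, 5th, 8th, ...), then shift every letter 11 places backward in the alphabet (wrapping around).
Working it through for "fztmgbbpiqxvue": intermediate "zgpxe", final "ovemt".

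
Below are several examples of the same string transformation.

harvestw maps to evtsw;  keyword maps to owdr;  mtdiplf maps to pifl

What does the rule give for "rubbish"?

ibhs

The rule is to delete the first 3 characters, then swap each adjacent pair of characters (1↔2, 3↔4, ...).
On "rubbish": the first step gives "bish", and the second then gives "ibhs".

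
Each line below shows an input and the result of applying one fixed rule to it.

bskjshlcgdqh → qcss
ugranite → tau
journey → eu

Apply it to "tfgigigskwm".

wgit

What's happening: reverse the string, then keep one character in every 3, starting at position 2 (positions 2nd, 5th, 8th, ...).
Starting from "tfgigigskwm": after the first operation, "mwksgigigft"; after the second, "wgit".
(Check on "ugranite": → "etinargu" → "tau" ✓)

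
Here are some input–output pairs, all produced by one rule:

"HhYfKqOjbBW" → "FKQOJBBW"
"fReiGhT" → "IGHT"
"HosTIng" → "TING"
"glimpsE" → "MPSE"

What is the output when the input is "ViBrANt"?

RANT

Looking at the pairs, the operation is to delete the first 3 characters, then convert every letter to uppercase.
Starting from "ViBrANt": after the first operation, "rANt"; after the second, "RANT".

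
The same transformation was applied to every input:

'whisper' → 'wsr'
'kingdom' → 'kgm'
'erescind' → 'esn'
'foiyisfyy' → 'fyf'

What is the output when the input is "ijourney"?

Each output is the input with this applied: keep one character in every 3, starting at position 1 (positions 1st, 4th, 7th, ...).
On "ijourney" that produces "iue".

iue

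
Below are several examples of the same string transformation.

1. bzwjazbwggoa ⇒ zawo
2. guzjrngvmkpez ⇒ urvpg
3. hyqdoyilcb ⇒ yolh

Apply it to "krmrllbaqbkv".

rlak

What's happening: move the first character to the end, then keep one character in every 3, starting at position 1 (positions 1st, 4th, 7th, ...).
Starting from "krmrllbaqbkv": after the first operation, "rmrllbaqbkvk"; after the second, "rlak".
(Check on "guzjrngvmkpez": → "uzjrngvmkpezg" → "urvpg" ✓)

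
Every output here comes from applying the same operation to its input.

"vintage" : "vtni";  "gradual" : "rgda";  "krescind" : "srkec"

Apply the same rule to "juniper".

In each case the input is transformed by: delete the last 3 characters, then sort the characters into reverse alphabetical order.
Starting from "juniper": after the first operation, "juni"; after the second, "unji".
(Check on "vintage": → "vint" → "vtni" ✓)

unji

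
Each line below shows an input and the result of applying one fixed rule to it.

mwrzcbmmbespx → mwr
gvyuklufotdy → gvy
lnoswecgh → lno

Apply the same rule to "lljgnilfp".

Rule — keep only the first 3 characters.
Doing the same to "lljgnilfp": "llj".

llj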